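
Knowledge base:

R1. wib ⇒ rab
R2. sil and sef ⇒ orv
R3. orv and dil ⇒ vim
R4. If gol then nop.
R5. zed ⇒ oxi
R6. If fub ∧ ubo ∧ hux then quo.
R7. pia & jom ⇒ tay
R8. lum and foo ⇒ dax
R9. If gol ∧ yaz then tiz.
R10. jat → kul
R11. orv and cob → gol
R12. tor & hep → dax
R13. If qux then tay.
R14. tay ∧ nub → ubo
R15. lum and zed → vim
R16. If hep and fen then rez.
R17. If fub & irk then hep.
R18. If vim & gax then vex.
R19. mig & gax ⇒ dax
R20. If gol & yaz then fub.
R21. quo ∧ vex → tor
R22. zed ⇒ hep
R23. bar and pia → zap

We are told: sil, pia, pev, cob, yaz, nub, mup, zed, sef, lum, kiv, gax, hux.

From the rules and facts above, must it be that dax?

No

Forward chaining from the given facts derives: orv, oxi, gol, vim, vex, fub, hep, nop, tiz.
Rules concluding dax: R8 needs foo; R12 needs tor; R19 needs mig — none of these are established.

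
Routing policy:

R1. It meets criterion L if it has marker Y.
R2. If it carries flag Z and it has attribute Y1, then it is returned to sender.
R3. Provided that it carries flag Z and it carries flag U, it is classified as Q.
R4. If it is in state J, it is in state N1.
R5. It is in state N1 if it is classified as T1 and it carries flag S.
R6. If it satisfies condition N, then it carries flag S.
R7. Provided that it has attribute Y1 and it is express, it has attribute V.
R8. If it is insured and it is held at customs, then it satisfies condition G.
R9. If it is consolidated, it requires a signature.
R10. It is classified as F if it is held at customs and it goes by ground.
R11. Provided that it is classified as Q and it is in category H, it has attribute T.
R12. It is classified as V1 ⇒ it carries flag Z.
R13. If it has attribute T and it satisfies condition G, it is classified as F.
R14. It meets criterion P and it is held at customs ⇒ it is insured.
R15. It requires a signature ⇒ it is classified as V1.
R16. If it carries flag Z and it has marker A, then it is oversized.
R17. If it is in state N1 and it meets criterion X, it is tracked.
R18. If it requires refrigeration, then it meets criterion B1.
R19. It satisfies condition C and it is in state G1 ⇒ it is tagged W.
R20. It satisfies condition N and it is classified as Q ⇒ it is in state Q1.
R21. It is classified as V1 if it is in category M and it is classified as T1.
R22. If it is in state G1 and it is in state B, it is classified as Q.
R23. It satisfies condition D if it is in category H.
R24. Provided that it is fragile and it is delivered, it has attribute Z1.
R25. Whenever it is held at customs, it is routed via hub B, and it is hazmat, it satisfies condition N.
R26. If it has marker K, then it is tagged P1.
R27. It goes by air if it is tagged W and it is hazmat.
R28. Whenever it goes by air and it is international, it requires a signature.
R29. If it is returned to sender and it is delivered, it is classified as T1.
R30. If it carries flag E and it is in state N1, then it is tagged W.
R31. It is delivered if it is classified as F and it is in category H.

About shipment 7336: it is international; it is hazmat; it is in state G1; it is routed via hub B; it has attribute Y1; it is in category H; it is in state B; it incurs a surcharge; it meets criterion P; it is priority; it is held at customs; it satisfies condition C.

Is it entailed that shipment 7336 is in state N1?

Yes

By R14 (it meets criterion P, it is held at customs): it is insured.
By R19 (it satisfies condition C, it is in state G1): it is tagged W.
By R22 (it is in state G1, it is in state B): it is classified as Q.
By R25 (it is held at customs, it is routed via hub B, it is hazmat): it satisfies condition N.
By R27 (it is tagged W, it is hazmat): it goes by air.
By R28 (it goes by air, it is international): it requires a signature.
By R6 (it satisfies condition N): it carries flag S.
By R8 (it is insured, it is held at customs): it satisfies condition G.
By R11 (it is classified as Q, it is in category H): it has attribute T.
By R13 (it has attribute T, it satisfies condition G): it is classified as F.
By R15 (it requires a signature): it is classified as V1.
By R31 (it is classified as F, it is in category H): it is delivered.
By R12 (it is classified as V1): it carries flag Z.
By R2 (it carries flag Z, it has attribute Y1): it is returned to sender.
By R29 (it is returned to sender, it is delivered): it is classified as T1.
By R5 (it is classified as T1, it carries flag S): it is in state N1.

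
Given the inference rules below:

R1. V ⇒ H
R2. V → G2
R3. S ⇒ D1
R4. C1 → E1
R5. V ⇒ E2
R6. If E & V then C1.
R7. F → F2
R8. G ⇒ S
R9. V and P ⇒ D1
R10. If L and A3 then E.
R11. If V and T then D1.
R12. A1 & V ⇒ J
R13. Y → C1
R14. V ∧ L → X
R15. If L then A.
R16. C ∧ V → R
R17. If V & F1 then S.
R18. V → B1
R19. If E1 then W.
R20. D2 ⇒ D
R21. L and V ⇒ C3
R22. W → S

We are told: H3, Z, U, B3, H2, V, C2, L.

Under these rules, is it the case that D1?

No

Forward chaining from the given facts derives: H, G2, E2, X, A, B1, C3.
Rules concluding D1: R3 needs S; R9 needs P; R11 needs T — none of these are established.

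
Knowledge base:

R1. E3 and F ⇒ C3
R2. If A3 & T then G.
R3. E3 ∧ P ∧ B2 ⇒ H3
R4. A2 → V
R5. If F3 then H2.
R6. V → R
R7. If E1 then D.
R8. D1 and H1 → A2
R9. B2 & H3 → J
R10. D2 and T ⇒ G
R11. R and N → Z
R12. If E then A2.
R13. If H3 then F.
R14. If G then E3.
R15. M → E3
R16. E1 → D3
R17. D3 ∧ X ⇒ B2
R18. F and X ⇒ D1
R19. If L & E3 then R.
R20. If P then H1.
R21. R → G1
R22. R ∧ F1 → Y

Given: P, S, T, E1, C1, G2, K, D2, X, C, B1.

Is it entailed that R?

Yes

G  (by R10: D2, T)
E3  (by R14: G)
D3  (by R16: E1)
B2  (by R17: D3, X)
H1  (by R20: P)
H3  (by R3: E3, P, B2)
F  (by R13: H3)
D1  (by R18: F, X)
A2  (by R8: D1, H1)
V  (by R4: A2)
R  (by R6: V)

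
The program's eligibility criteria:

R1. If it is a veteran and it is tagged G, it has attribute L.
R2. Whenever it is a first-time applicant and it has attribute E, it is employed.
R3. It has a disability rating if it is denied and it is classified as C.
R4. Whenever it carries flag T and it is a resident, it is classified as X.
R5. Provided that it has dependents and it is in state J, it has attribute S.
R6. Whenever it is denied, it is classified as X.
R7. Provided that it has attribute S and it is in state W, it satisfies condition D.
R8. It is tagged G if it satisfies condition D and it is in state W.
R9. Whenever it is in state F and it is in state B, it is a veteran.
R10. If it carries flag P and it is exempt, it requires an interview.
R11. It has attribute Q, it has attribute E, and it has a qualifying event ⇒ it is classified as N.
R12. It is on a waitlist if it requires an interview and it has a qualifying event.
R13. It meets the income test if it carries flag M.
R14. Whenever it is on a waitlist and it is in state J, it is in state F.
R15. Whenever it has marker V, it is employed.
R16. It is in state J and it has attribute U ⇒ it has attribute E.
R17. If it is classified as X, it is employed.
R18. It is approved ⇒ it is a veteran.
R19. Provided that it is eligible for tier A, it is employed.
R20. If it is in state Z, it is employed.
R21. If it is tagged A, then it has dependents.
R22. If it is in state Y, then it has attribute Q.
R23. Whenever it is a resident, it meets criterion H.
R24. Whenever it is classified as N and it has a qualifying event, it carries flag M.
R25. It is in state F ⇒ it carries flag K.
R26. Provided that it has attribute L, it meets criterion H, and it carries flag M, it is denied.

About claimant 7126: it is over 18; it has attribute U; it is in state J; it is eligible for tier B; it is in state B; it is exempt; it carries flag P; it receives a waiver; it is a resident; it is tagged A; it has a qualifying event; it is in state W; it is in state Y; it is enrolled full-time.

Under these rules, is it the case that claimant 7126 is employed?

Yes

By R10 (it carries flag P, it is exempt): it requires an interview.
By R12 (it requires an interview, it has a qualifying event): it is on a waitlist.
By R14 (it is on a waitlist, it is in state J): it is in state F.
By R16 (it is in state J, it has attribute U): it has attribute E.
By R21 (it is tagged A): it has dependents.
By R22 (it is in state Y): it has attribute Q.
By R23 (it is a resident): it meets criterion H.
By R5 (it has dependents, it is in state J): it has attribute S.
By R7 (it has attribute S, it is in state W): it satisfies condition D.
By R8 (it satisfies condition D, it is in state W): it is tagged G.
By R9 (it is in state F, it is in state B): it is a veteran.
By R11 (it has attribute Q, it has attribute E, it has a qualifying event): it is classified as N.
By R24 (it is classified as N, it has a qualifying event): it carries flag M.
By R1 (it is a veteran, it is tagged G): it has attribute L.
By R26 (it has attribute L, it meets criterion H, it carries flag M): it is denied.
By R6 (it is denied): it is classified as X.
By R17 (it is classified as X): it is employed.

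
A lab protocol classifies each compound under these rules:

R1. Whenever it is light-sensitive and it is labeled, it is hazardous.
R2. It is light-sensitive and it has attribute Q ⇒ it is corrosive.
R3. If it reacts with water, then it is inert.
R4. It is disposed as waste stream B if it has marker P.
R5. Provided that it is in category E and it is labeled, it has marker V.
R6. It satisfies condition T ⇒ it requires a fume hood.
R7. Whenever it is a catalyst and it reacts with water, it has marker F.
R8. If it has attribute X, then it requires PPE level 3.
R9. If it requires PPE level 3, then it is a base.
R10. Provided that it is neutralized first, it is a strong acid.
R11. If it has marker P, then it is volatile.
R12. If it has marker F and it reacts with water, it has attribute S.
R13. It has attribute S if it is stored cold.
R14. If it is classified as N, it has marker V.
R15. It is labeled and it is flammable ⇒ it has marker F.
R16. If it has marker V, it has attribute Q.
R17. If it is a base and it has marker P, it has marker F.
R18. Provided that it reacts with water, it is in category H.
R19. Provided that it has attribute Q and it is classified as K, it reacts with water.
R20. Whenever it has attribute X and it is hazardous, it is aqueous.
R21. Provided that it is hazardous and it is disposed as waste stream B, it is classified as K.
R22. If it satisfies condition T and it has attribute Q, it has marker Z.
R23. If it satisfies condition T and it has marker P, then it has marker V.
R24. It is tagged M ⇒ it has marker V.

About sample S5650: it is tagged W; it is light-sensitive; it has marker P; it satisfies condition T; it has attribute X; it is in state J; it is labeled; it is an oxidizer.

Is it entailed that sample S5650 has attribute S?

By R1 (it is light-sensitive, it is labeled): it is hazardous.
By R4 (it has marker P): it is disposed as waste stream B.
By R8 (it has attribute X): it requires PPE level 3.
By R9 (it requires PPE level 3): it is a base.
By R17 (it is a base, it has marker P): it has marker F.
By R21 (it is hazardous, it is disposed as waste stream B): it is classified as K.
By R23 (it satisfies condition T, it has marker P): it has marker V.
By R16 (it has marker V): it has attribute Q.
By R19 (it has attribute Q, it is classified as K): it reacts with water.
By R12 (it has marker F, it reacts with water): it has attribute S.

Yes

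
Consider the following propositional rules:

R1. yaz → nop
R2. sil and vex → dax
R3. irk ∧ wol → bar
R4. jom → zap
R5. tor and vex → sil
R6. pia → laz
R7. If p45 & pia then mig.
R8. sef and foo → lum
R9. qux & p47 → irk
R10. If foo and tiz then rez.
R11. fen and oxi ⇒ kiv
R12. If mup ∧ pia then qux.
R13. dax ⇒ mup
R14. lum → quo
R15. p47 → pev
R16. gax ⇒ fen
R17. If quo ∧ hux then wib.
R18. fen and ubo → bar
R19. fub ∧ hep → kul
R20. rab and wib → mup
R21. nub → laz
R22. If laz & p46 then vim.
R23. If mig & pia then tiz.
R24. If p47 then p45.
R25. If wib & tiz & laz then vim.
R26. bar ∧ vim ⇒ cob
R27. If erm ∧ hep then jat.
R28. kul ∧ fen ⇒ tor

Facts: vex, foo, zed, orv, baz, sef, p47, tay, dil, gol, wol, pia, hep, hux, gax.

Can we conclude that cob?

Forward chaining from the given facts derives: laz, lum, quo, pev, fen, wib, p45, mig, tiz, vim, rez.
The only rule concluding cob is R26, which needs bar; that is never established.

No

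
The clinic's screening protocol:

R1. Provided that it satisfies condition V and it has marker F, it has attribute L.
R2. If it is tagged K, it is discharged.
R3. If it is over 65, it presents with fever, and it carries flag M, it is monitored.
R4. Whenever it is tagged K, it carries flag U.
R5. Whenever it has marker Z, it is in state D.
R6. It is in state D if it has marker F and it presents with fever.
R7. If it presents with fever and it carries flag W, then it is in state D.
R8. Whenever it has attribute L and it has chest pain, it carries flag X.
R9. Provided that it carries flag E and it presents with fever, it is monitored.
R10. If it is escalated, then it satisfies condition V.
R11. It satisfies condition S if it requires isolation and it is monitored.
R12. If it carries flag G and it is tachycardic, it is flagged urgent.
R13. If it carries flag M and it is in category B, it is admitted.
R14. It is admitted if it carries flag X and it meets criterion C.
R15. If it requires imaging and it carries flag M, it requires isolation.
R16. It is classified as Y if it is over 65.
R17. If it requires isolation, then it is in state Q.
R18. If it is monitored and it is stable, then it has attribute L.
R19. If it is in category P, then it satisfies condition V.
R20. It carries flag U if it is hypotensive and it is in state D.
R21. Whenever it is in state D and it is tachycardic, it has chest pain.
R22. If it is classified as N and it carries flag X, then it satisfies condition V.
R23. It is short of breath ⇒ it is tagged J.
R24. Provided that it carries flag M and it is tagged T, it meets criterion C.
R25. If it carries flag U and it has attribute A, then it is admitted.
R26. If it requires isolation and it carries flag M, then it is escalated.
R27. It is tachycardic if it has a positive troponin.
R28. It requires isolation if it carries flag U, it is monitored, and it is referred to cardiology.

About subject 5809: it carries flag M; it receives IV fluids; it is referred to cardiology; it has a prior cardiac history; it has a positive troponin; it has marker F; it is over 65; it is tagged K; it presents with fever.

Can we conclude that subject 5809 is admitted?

Forward chaining from the given facts derives: is discharged, is monitored, carries flag U, is in state D, is classified as Y, is tachycardic, requires isolation, satisfies condition S, is in state Q, has chest pain, is escalated, satisfies condition V, has attribute L, carries flag X.
Rules concluding "it is admitted": R13 needs "it is in category B"; R14 needs "it meets criterion C"; R25 needs "it has attribute A" — none of these are established.

No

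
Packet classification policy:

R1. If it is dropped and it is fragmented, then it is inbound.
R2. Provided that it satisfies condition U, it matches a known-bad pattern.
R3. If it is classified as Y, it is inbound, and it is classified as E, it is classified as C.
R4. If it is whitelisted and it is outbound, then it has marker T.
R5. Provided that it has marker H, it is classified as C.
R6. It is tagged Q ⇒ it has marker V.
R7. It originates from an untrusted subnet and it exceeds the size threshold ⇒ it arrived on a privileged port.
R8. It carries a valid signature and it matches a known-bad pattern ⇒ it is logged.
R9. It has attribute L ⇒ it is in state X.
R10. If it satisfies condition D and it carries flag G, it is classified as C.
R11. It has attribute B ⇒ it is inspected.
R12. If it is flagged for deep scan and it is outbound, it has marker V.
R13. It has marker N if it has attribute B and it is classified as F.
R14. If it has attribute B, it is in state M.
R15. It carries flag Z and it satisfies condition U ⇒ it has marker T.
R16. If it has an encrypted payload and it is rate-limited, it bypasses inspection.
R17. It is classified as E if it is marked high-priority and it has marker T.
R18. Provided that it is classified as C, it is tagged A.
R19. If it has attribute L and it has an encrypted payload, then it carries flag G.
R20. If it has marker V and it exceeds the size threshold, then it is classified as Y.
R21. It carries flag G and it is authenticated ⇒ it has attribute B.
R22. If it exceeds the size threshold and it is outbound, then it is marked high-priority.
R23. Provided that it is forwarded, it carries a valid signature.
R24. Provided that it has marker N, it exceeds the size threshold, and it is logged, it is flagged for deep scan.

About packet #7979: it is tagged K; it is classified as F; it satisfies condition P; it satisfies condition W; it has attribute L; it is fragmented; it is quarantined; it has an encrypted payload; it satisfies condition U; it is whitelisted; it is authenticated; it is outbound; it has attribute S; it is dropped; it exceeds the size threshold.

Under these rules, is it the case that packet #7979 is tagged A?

Forward chaining from the given facts derives: is inbound, matches a known-bad pattern, has marker T, is in state X, carries flag G, has attribute B, is marked high-priority, is inspected, has marker N, is in state M, is classified as E.
The only rule concluding "it is tagged A" is R18, which needs "it is classified as C"; that is never established.

No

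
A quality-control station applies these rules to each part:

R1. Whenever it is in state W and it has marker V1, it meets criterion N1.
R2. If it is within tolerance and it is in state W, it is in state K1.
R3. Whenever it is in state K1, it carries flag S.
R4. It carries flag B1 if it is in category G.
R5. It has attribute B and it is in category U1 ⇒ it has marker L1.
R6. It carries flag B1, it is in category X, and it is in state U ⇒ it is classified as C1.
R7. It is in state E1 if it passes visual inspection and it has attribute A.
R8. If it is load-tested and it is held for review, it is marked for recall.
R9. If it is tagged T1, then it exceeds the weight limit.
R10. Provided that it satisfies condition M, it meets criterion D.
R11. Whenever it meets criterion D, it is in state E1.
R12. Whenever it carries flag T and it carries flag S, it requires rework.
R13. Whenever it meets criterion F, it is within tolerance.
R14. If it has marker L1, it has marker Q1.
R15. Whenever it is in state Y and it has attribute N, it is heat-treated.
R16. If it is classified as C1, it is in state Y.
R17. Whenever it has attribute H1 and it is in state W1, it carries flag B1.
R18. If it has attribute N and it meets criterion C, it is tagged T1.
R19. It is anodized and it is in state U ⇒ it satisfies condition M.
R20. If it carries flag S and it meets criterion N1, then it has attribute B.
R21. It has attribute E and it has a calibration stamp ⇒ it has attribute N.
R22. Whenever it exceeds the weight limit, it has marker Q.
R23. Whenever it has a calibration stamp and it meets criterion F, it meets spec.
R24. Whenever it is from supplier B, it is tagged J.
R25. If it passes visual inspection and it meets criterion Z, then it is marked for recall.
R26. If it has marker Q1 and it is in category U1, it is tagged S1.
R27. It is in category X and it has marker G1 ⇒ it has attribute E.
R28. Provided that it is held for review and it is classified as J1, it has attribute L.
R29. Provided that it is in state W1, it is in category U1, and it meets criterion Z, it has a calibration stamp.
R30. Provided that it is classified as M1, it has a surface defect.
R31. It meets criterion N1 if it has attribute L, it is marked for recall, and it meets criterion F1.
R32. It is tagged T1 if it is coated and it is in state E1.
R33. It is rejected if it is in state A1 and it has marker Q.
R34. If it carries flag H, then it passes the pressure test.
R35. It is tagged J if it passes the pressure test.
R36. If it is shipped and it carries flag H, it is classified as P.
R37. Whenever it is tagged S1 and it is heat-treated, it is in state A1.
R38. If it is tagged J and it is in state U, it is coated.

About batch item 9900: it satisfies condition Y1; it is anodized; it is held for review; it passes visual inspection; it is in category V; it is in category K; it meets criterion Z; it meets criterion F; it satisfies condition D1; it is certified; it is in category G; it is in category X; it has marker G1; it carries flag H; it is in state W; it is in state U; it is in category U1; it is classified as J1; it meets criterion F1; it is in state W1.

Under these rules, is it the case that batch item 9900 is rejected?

By R4 (it is in category G): it carries flag B1.
By R6 (it carries flag B1, it is in category X, it is in state U): it is classified as C1.
By R13 (it meets criterion F): it is within tolerance.
By R16 (it is classified as C1): it is in state Y.
By R19 (it is anodized, it is in state U): it satisfies condition M.
By R25 (it passes visual inspection, it meets criterion Z): it is marked for recall.
By R27 (it is in category X, it has marker G1): it has attribute E.
By R28 (it is held for review, it is classified as J1): it has attribute L.
By R29 (it is in state W1, it is in category U1, it meets criterion Z): it has a calibration stamp.
By R31 (it has attribute L, it is marked for recall, it meets criterion F1): it meets criterion N1.
By R34 (it carries flag H): it passes the pressure test.
By R35 (it passes the pressure test): it is tagged J.
By R38 (it is tagged J, it is in state U): it is coated.
By R2 (it is within tolerance, it is in state W): it is in state K1.
By R3 (it is in state K1): it carries flag S.
By R10 (it satisfies condition M): it meets criterion D.
By R11 (it meets criterion D): it is in state E1.
By R20 (it carries flag S, it meets criterion N1): it has attribute B.
By R21 (it has attribute E, it has a calibration stamp): it has attribute N.
By R32 (it is coated, it is in state E1): it is tagged T1.
By R5 (it has attribute B, it is in category U1): it has marker L1.
By R9 (it is tagged T1): it exceeds the weight limit.
By R14 (it has marker L1): it has marker Q1.
By R15 (it is in state Y, it has attribute N): it is heat-treated.
By R22 (it exceeds the weight limit): it has marker Q.
By R26 (it has marker Q1, it is in category U1): it is tagged S1.
By R37 (it is tagged S1, it is heat-treated): it is in state A1.
By R33 (it is in state A1, it has marker Q): it is rejected.

Yes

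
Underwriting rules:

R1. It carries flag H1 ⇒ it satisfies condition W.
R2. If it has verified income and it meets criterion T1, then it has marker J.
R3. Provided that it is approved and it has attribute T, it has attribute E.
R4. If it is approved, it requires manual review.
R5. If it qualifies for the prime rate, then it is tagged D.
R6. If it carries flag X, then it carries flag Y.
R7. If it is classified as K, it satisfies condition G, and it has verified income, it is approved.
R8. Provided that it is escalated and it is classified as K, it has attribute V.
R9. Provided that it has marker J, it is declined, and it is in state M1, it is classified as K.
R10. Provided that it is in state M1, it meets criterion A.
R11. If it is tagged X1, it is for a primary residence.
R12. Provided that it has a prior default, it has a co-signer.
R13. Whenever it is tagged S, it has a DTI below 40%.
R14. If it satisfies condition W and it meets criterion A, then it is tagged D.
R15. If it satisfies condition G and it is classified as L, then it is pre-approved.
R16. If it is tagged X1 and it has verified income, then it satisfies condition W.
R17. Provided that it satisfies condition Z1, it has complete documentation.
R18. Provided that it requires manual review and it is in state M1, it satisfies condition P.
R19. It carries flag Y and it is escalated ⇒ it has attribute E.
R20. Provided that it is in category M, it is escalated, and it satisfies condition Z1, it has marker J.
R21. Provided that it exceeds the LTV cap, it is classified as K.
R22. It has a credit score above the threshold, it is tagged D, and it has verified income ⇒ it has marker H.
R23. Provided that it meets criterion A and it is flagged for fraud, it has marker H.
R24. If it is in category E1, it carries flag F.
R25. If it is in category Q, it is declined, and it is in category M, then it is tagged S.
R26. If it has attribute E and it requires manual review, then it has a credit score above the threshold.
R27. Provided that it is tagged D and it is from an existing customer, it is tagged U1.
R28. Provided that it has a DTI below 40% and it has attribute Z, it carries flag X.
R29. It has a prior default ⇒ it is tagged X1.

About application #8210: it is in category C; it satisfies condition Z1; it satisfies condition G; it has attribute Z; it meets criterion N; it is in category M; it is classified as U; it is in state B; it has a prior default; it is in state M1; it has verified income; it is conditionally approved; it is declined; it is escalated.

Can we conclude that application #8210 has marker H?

No

Forward chaining from the given facts derives: meets criterion A, has a co-signer, has complete documentation, has marker J, is tagged X1, is classified as K, is for a primary residence, satisfies condition W, is approved, has attribute V, is tagged D, requires manual review, satisfies condition P.
Rules concluding "it has marker H": R22 needs "it has a credit score above the threshold"; R23 needs "it is flagged for fraud" — none of these are established.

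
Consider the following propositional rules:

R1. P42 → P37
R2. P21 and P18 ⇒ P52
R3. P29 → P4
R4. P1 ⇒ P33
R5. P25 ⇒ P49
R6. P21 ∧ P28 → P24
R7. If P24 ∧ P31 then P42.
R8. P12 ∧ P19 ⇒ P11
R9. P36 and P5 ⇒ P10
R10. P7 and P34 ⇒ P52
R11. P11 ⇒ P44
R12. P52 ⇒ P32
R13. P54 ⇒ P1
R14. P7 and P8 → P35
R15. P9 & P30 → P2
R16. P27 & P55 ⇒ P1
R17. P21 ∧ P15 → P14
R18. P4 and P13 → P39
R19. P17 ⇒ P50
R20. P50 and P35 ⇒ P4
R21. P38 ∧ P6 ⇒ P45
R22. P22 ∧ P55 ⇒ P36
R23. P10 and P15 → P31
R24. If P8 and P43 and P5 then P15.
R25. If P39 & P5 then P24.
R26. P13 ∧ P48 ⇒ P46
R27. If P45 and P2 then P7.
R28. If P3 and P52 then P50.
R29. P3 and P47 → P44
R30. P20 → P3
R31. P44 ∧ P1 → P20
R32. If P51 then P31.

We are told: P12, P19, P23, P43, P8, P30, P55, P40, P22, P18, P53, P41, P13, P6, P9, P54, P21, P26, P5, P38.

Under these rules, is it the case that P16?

Forward chaining from the given facts derives: P52, P11, P44, P32, P1, P2, P45, P36, P15, P7, P20, P33, P10, P35, P14, P31, P3, P50, P4, P39, P24, P42, P37.
No rule has P16 as its conclusion, and it is not among the given facts.

No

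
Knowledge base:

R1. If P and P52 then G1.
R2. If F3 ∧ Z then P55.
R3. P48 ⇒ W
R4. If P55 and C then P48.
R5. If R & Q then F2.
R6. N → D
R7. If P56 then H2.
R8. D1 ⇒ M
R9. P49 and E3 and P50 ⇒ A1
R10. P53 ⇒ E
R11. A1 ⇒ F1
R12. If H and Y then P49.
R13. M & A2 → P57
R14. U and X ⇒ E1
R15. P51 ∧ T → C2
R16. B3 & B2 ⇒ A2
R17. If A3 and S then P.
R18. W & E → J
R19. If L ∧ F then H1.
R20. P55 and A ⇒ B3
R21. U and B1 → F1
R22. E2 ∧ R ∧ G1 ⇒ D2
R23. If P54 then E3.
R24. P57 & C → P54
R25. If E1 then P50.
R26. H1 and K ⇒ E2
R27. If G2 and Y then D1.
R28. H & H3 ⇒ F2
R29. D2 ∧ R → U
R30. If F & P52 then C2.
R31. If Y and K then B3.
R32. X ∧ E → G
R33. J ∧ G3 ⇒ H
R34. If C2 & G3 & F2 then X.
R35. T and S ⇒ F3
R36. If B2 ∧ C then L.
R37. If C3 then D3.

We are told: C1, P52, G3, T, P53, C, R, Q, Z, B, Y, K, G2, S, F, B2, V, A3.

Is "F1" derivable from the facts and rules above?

F2  (by R5: R, Q)
E  (by R10: P53)
P  (by R17: A3, S)
D1  (by R27: G2, Y)
C2  (by R30: F, P52)
B3  (by R31: Y, K)
X  (by R34: C2, G3, F2)
F3  (by R35: T, S)
L  (by R36: B2, C)
G1  (by R1: P, P52)
P55  (by R2: F3, Z)
P48  (by R4: P55, C)
M  (by R8: D1)
A2  (by R16: B3, B2)
H1  (by R19: L, F)
E2  (by R26: H1, K)
W  (by R3: P48)
P57  (by R13: M, A2)
J  (by R18: W, E)
D2  (by R22: E2, R, G1)
P54  (by R24: P57, C)
U  (by R29: D2, R)
H  (by R33: J, G3)
P49  (by R12: H, Y)
E1  (by R14: U, X)
E3  (by R23: P54)
P50  (by R25: E1)
A1  (by R9: P49, E3, P50)
F1  (by R11: A1)

Yes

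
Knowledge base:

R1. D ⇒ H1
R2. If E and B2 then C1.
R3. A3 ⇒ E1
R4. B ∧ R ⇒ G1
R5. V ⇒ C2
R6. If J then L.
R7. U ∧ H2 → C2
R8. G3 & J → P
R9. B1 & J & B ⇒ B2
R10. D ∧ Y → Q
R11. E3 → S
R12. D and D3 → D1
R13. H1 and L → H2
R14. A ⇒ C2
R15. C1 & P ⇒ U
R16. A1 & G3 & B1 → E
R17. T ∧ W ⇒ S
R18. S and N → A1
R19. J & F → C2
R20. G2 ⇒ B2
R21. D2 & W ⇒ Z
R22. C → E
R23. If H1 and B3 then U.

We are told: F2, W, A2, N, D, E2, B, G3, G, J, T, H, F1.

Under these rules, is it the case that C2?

No

Forward chaining from the given facts derives: H1, L, P, H2, S, A1.
Rules concluding C2: R5 needs V; R7 needs U; R14 needs A; R19 needs F — none of these are established.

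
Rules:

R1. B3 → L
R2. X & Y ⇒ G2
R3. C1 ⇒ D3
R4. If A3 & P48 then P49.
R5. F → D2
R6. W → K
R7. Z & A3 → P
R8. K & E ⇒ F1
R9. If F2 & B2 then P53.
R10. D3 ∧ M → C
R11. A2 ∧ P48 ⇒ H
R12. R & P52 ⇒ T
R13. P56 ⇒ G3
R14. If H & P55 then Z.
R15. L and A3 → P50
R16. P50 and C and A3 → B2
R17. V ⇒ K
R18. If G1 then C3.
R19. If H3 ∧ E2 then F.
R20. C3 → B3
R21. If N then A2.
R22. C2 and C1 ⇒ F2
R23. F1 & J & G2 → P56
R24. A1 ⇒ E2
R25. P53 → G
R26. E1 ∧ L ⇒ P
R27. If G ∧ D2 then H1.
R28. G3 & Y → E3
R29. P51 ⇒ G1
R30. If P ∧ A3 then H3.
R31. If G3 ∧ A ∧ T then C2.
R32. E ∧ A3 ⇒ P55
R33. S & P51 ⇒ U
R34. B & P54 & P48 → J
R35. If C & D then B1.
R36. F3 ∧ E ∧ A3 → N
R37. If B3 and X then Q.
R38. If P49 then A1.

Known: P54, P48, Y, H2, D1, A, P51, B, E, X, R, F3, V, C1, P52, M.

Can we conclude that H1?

No

Forward chaining from the given facts derives: G2, D3, C, T, K, G1, J, F1, C3, B3, P56, Q, L, G3, E3, C2, F2.
The only rule concluding H1 is R27, which needs G; that is never established.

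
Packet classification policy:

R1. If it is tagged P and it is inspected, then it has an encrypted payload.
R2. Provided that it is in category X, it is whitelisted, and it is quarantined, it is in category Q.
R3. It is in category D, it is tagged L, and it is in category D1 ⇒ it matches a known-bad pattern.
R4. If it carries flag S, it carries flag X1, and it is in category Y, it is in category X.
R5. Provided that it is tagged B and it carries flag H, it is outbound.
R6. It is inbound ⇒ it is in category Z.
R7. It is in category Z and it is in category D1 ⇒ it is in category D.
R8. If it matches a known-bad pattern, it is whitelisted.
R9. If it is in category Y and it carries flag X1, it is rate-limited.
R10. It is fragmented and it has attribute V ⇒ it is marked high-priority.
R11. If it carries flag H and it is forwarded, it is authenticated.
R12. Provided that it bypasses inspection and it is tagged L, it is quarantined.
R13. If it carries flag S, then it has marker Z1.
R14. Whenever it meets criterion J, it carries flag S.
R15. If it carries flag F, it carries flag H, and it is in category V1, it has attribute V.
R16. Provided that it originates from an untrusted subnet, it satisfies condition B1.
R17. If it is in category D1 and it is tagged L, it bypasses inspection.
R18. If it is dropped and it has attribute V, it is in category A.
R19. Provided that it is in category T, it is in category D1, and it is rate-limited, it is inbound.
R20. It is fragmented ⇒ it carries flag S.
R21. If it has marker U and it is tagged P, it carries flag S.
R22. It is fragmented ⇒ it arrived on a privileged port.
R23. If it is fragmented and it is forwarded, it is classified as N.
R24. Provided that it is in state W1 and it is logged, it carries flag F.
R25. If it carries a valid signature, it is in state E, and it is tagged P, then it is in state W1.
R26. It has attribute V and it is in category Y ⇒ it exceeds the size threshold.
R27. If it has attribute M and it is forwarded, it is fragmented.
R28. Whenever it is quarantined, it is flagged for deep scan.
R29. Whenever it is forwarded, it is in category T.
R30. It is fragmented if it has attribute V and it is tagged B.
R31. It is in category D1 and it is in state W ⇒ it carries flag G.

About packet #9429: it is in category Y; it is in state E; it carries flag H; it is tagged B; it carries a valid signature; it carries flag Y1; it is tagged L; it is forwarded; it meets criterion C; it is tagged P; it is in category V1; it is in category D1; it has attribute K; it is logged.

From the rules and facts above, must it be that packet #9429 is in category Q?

Forward chaining from the given facts derives: is outbound, is authenticated, bypasses inspection, is in state W1, is in category T, is quarantined, carries flag F, is flagged for deep scan, has attribute V, exceeds the size threshold, is fragmented, is marked high-priority, carries flag S, arrived on a privileged port, is classified as N, has marker Z1.
The only rule concluding "it is in category Q" is R2, which needs "it is in category X"; that is never established.

No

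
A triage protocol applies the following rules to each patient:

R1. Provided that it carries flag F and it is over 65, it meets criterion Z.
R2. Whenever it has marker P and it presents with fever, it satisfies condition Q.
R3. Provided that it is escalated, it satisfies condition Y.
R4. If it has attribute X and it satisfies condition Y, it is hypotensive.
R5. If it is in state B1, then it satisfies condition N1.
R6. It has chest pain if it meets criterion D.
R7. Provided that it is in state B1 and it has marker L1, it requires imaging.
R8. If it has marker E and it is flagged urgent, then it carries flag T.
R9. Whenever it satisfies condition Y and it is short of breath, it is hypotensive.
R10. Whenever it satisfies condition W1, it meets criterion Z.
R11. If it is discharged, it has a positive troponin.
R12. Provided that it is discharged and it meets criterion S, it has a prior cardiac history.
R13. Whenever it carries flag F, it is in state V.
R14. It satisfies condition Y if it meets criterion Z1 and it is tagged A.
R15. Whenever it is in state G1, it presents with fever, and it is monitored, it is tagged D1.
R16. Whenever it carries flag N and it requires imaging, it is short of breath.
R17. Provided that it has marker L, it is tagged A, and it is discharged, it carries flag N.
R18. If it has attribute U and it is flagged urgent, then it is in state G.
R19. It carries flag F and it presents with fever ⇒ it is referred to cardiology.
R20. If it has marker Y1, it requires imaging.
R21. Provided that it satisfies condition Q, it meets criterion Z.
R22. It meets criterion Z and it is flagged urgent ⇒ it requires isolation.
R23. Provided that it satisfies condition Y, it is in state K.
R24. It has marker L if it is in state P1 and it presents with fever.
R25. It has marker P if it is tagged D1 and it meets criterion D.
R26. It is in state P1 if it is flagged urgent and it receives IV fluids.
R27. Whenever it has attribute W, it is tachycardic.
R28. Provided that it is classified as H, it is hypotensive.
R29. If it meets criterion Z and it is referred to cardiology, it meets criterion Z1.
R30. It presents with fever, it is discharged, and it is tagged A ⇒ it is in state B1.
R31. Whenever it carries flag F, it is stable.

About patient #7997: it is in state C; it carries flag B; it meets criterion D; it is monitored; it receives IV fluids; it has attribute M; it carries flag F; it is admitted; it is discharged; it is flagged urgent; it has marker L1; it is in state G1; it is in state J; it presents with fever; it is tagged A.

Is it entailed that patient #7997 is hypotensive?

Yes

By R15 (it is in state G1, it presents with fever, it is monitored): it is tagged D1.
By R19 (it carries flag F, it presents with fever): it is referred to cardiology.
By R25 (it is tagged D1, it meets criterion D): it has marker P.
By R26 (it is flagged urgent, it receives IV fluids): it is in state P1.
By R30 (it presents with fever, it is discharged, it is tagged A): it is in state B1.
By R2 (it has marker P, it presents with fever): it satisfies condition Q.
By R7 (it is in state B1, it has marker L1): it requires imaging.
By R21 (it satisfies condition Q): it meets criterion Z.
By R24 (it is in state P1, it presents with fever): it has marker L.
By R29 (it meets criterion Z, it is referred to cardiology): it meets criterion Z1.
By R14 (it meets criterion Z1, it is tagged A): it satisfies condition Y.
By R17 (it has marker L, it is tagged A, it is discharged): it carries flag N.
By R16 (it carries flag N, it requires imaging): it is short of breath.
By R9 (it satisfies condition Y, it is short of breath): it is hypotensive.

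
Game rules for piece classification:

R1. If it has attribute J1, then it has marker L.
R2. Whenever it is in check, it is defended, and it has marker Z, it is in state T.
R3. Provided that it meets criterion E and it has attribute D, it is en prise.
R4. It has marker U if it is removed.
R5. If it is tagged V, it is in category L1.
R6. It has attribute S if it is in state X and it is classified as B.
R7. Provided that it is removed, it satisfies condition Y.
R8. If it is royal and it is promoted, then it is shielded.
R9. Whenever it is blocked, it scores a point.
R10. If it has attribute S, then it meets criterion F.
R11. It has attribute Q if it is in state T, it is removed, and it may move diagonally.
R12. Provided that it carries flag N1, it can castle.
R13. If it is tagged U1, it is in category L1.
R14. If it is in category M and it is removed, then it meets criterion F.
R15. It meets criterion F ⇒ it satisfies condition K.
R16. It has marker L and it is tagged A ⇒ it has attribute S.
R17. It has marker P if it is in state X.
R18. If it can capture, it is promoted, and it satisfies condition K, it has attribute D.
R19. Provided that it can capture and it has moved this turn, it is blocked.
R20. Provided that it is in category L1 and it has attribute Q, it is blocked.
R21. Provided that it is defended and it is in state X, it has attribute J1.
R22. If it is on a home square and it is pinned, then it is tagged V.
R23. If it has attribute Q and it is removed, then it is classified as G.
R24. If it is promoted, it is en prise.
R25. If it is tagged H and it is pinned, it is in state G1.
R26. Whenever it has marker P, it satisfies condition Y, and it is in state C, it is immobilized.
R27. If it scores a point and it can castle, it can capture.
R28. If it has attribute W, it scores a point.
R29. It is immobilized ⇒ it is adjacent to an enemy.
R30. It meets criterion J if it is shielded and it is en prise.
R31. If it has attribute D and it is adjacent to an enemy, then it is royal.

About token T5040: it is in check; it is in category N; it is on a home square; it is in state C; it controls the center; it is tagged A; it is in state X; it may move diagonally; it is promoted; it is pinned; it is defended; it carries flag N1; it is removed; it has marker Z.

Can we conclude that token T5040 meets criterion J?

Yes

By R2 (it is in check, it is defended, it has marker Z): it is in state T.
By R7 (it is removed): it satisfies condition Y.
By R11 (it is in state T, it is removed, it may move diagonally): it has attribute Q.
By R12 (it carries flag N1): it can castle.
By R17 (it is in state X): it has marker P.
By R21 (it is defended, it is in state X): it has attribute J1.
By R22 (it is on a home square, it is pinned): it is tagged V.
By R24 (it is promoted): it is en prise.
By R26 (it has marker P, it satisfies condition Y, it is in state C): it is immobilized.
By R29 (it is immobilized): it is adjacent to an enemy.
By R1 (it has attribute J1): it has marker L.
By R5 (it is tagged V): it is in category L1.
By R16 (it has marker L, it is tagged A): it has attribute S.
By R20 (it is in category L1, it has attribute Q): it is blocked.
By R9 (it is blocked): it scores a point.
By R10 (it has attribute S): it meets criterion F.
By R15 (it meets criterion F): it satisfies condition K.
By R27 (it scores a point, it can castle): it can capture.
By R18 (it can capture, it is promoted, it satisfies condition K): it has attribute D.
By R31 (it has attribute D, it is adjacent to an enemy): it is royal.
By R8 (it is royal, it is promoted): it is shielded.
By R30 (it is shielded, it is en prise): it meets criterion J.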